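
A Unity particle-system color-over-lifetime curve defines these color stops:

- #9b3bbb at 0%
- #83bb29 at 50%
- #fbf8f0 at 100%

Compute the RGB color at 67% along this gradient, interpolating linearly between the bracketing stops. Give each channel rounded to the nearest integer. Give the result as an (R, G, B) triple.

67% lies between the 50% and 100% stops, so the local fraction is t = (67 − 50)/(100 − 50) = 17/50 ≈ 0.34.
#83bb29 → (131, 187, 41); #fbf8f0 → (251, 248, 240).
R = 131 + 0.34 × (251 − 131) = 171.8 → 172
G = 187 + 0.34 × (248 − 187) = 207.74 → 208
B = 41 + 0.34 × (240 − 41) = 108.66 → 109

(172, 208, 109)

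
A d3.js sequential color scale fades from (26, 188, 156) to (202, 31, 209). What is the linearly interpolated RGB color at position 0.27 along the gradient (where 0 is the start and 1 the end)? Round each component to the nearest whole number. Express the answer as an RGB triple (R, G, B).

(74, 146, 170)

R = 26 + 0.27 × (202 − 26) = 26 + 0.27 × 176 = 73.52 → 74
G = 188 + 0.27 × (31 − 188) = 188 + 0.27 × -157 = 145.61 → 146
B = 156 + 0.27 × (209 − 156) = 156 + 0.27 × 53 = 170.31 → 170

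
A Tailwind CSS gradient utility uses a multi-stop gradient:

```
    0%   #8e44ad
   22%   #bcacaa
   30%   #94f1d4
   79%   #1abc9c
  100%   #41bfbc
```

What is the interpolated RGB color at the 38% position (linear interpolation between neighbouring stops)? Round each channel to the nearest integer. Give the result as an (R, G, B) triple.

38% lies between the 30% and 79% stops, so the local fraction is t = (38 − 30)/(79 − 30) = 8/49 ≈ 0.1633.
#94f1d4 → (148, 241, 212); #1abc9c → (26, 188, 156).
R = 148 + 0.1633 × (26 − 148) = 128.077 → 128
G = 241 + 0.1633 × (188 − 241) = 232.345 → 232
B = 212 + 0.1633 × (156 − 212) = 202.855 → 203

(128, 232, 203)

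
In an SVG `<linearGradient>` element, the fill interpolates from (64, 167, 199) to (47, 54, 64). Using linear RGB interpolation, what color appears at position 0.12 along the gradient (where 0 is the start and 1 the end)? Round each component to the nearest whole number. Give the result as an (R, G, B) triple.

R = 64 + 0.12 × (47 − 64) = 64 + 0.12 × -17 = 61.96 → 62
G = 167 + 0.12 × (54 − 167) = 167 + 0.12 × -113 = 153.44 → 153
B = 199 + 0.12 × (64 − 199) = 199 + 0.12 × -135 = 182.8 → 183
So the blended color is (62, 153, 183), about #3e99b7.

(62, 153, 183)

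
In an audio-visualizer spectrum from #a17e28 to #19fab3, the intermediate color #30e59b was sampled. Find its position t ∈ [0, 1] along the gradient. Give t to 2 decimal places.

Invert the lerp on the B channel (largest span, 139): t = (155 − 40) / (179 − 40) = 115/139 = 0.82734.
Check on R: (48 − 161)/(25 − 161) = 0.8309 ✓

0.83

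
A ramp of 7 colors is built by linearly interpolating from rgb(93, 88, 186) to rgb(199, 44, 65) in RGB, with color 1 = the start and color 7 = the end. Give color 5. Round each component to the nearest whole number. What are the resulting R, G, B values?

(164, 59, 105)

With 7 swatches and endpoints inclusive, swatch 5 sits at t = (5 − 1)/(7 − 1) = 4/6 ≈ 0.6667.
R = 93 + 0.6667 × (199 − 93) = 163.67 → 164
G = 88 + 0.6667 × (44 − 88) = 58.665 → 59
B = 186 + 0.6667 × (65 − 186) = 105.329 → 105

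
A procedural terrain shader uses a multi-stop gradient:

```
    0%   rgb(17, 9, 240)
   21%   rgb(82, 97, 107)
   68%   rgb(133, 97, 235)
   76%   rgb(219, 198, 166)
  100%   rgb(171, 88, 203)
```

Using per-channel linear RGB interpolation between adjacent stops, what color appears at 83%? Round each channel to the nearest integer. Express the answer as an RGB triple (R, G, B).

83% lies between the 76% and 100% stops, so the local fraction is t = (83 − 76)/(100 − 76) = 7/24 ≈ 0.2917.
R = 219 + 0.2917 × (171 − 219) = 204.998 → 205
G = 198 + 0.2917 × (88 − 198) = 165.913 → 166
B = 166 + 0.2917 × (203 − 166) = 176.793 → 177

(205, 166, 177)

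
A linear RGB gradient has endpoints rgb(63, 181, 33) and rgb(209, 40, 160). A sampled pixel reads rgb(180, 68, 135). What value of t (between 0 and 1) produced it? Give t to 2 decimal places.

Invert the lerp on the R channel (largest span, 146): t = (180 − 63) / (209 − 63) = 117/146 = 0.80137.
Check on G: (68 − 181)/(40 − 181) = 0.8014 ✓

0.80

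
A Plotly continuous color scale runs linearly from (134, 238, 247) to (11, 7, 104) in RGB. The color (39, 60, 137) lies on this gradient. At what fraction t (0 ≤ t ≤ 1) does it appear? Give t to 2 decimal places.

Invert the lerp on the G channel (largest span, 231): t = (60 − 238) / (7 − 238) = -178/-231 = 0.77056.
Check on R: (39 − 134)/(11 − 134) = 0.7724 ✓

0.77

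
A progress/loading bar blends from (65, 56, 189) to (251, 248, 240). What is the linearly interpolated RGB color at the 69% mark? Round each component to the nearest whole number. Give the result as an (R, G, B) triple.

(193, 188, 224)

69% corresponds to t = 0.69.
R = 65 + 0.69 × (251 − 65) = 65 + 0.69 × 186 = 193.34 → 193
G = 56 + 0.69 × (248 − 56) = 56 + 0.69 × 192 = 188.48 → 188
B = 189 + 0.69 × (240 − 189) = 189 + 0.69 × 51 = 224.19 → 224
So the blended color is (193, 188, 224), about #c1bce0.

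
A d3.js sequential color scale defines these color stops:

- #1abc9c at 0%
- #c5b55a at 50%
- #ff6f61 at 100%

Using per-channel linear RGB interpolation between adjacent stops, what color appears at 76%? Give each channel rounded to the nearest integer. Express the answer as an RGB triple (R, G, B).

(227, 145, 94)

76% lies between the 50% and 100% stops, so the local fraction is t = (76 − 50)/(100 − 50) = 26/50 ≈ 0.52.
#c5b55a → (197, 181, 90); #ff6f61 → (255, 111, 97).
R = 197 + 0.52 × (255 − 197) = 227.16 → 227
G = 181 + 0.52 × (111 − 181) = 144.6 → 145
B = 90 + 0.52 × (97 − 90) = 93.64 → 94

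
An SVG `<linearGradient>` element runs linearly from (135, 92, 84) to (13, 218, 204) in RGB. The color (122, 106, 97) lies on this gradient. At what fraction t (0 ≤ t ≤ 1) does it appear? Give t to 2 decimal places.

0.11

Invert the lerp on the G channel (largest span, 126): t = (106 − 92) / (218 − 92) = 14/126 = 0.11111.
Check on R: (122 − 135)/(13 − 135) = 0.1066 ✓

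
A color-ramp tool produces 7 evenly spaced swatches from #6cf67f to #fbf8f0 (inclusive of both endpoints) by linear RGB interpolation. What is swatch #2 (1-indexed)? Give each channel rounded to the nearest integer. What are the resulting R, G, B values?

With 7 swatches and endpoints inclusive, swatch 2 sits at t = (2 − 1)/(7 − 1) = 1/6 ≈ 0.1667.
#6cf67f → (108, 246, 127); #fbf8f0 → (251, 248, 240).
R = 108 + 0.1667 × (251 − 108) = 131.838 → 132
G = 246 + 0.1667 × (248 − 246) = 246.333 → 246
B = 127 + 0.1667 × (240 − 127) = 145.837 → 146

(132, 246, 146)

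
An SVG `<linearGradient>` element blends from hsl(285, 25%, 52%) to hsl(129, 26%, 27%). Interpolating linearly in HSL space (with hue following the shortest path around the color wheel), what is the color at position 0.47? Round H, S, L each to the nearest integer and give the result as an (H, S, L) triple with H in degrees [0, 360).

Hue arc: Δh = 129 − 285 = -156° (|Δh| ≤ 180, already the shorter path).
H = 285 + 0.47 × (-156) = 211.68 → 212°
S = 25 + 0.47 × (26 − 25) = 25.47 → 25%
L = 52 + 0.47 × (27 − 52) = 40.25 → 40%

(212, 25, 40)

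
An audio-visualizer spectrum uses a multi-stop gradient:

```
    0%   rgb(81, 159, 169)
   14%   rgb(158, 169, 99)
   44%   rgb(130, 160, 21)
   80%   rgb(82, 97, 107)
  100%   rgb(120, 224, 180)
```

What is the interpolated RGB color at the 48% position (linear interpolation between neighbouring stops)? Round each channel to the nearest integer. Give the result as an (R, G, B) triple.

(125, 153, 31)

48% lies between the 44% and 80% stops, so the local fraction is t = (48 − 44)/(80 − 44) = 4/36 ≈ 0.1111.
R = 130 + 0.1111 × (82 − 130) = 124.667 → 125
G = 160 + 0.1111 × (97 − 160) = 153.001 → 153
B = 21 + 0.1111 × (107 − 21) = 30.555 → 31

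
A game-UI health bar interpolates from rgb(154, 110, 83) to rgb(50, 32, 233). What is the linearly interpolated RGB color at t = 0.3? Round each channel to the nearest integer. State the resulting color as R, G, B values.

(123, 87, 128)

R = 154 + 0.3 × (50 − 154) = 154 + 0.3 × -104 = 122.8 → 123
G = 110 + 0.3 × (32 − 110) = 110 + 0.3 × -78 = 86.6 → 87
B = 83 + 0.3 × (233 − 83) = 83 + 0.3 × 150 = 128 → 128
So the blended color is (123, 87, 128), about #7b5780.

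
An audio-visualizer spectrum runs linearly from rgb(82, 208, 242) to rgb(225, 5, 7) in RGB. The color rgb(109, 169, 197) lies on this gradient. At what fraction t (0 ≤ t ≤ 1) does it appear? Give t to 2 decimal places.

0.19

Invert the lerp on the B channel (largest span, 235): t = (197 − 242) / (7 − 242) = -45/-235 = 0.19149.
Check on R: (109 − 82)/(225 − 82) = 0.1888 ✓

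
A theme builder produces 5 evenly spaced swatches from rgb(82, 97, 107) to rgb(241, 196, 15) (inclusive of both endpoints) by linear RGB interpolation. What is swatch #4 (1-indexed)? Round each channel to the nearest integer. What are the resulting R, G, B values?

With 5 swatches and endpoints inclusive, swatch 4 sits at t = (4 − 1)/(5 − 1) = 3/4 ≈ 0.75.
R = 82 + 0.75 × (241 − 82) = 201.25 → 201
G = 97 + 0.75 × (196 − 97) = 171.25 → 171
B = 107 + 0.75 × (15 − 107) = 38 → 38

(201, 171, 38)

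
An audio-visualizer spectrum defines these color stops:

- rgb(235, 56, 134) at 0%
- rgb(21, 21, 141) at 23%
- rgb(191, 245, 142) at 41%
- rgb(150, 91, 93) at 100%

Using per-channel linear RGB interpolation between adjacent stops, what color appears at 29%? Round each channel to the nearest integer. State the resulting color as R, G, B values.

29% lies between the 23% and 41% stops, so the local fraction is t = (29 − 23)/(41 − 23) = 6/18 ≈ 0.3333.
R = 21 + 0.3333 × (191 − 21) = 77.661 → 78
G = 21 + 0.3333 × (245 − 21) = 95.659 → 96
B = 141 + 0.3333 × (142 − 141) = 141.333 → 141

(78, 96, 141)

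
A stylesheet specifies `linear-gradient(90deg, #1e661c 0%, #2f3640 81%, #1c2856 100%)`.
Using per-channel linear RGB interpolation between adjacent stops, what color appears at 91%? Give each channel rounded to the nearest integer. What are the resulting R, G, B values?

(37, 47, 76)

91% lies between the 81% and 100% stops, so the local fraction is t = (91 − 81)/(100 − 81) = 10/19 ≈ 0.5263.
#2f3640 → (47, 54, 64); #1c2856 → (28, 40, 86).
R = 47 + 0.5263 × (28 − 47) = 37 → 37
G = 54 + 0.5263 × (40 − 54) = 46.632 → 47
B = 64 + 0.5263 × (86 − 64) = 75.579 → 76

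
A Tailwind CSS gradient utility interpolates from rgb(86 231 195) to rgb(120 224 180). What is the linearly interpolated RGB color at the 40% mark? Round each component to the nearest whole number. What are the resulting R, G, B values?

(100, 228, 189)

40% corresponds to t = 0.4.
R = 86 + 0.4 × (120 − 86) = 86 + 0.4 × 34 = 99.6 → 100
G = 231 + 0.4 × (224 − 231) = 231 + 0.4 × -7 = 228.2 → 228
B = 195 + 0.4 × (180 − 195) = 195 + 0.4 × -15 = 189 → 189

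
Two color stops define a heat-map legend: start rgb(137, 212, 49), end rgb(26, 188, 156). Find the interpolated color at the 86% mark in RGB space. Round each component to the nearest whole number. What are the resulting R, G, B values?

86% corresponds to t = 0.86.
R = 137 + 0.86 × (26 − 137) = 137 + 0.86 × -111 = 41.54 → 42
G = 212 + 0.86 × (188 − 212) = 212 + 0.86 × -24 = 191.36 → 191
B = 49 + 0.86 × (156 − 49) = 49 + 0.86 × 107 = 141.02 → 141

(42, 191, 141)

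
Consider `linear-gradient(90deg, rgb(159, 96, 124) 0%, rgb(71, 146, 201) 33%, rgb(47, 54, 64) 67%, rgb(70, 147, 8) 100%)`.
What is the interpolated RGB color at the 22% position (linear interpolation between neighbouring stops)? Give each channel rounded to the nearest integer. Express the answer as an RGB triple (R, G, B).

22% lies between the 0% and 33% stops, so the local fraction is t = (22 − 0)/(33 − 0) = 22/33 ≈ 0.6667.
R = 159 + 0.6667 × (71 − 159) = 100.33 → 100
G = 96 + 0.6667 × (146 − 96) = 129.335 → 129
B = 124 + 0.6667 × (201 − 124) = 175.336 → 175

(100, 129, 175)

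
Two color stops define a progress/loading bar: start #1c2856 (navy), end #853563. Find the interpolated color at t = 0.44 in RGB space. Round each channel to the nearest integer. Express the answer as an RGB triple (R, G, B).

#1c2856 → (28, 40, 86); #853563 → (133, 53, 99).
R = 28 + 0.44 × (133 − 28) = 28 + 0.44 × 105 = 74.2 → 74
G = 40 + 0.44 × (53 − 40) = 40 + 0.44 × 13 = 45.72 → 46
B = 86 + 0.44 × (99 − 86) = 86 + 0.44 × 13 = 91.72 → 92
So the blended color is (74, 46, 92), about #4a2e5c.

(74, 46, 92)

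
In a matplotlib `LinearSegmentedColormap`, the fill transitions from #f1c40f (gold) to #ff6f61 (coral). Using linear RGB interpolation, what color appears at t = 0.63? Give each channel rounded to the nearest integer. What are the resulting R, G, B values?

(250, 142, 67)

#f1c40f → (241, 196, 15); #ff6f61 → (255, 111, 97).
R = 241 + 0.63 × (255 − 241) = 241 + 0.63 × 14 = 249.82 → 250
G = 196 + 0.63 × (111 − 196) = 196 + 0.63 × -85 = 142.45 → 142
B = 15 + 0.63 × (97 − 15) = 15 + 0.63 × 82 = 66.66 → 67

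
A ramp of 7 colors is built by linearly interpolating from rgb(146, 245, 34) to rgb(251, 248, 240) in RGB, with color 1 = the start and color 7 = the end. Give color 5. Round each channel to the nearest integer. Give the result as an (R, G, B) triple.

With 7 swatches and endpoints inclusive, swatch 5 sits at t = (5 − 1)/(7 − 1) = 4/6 ≈ 0.6667.
R = 146 + 0.6667 × (251 − 146) = 216.004 → 216
G = 245 + 0.6667 × (248 − 245) = 247 → 247
B = 34 + 0.6667 × (240 − 34) = 171.34 → 171

(216, 247, 171)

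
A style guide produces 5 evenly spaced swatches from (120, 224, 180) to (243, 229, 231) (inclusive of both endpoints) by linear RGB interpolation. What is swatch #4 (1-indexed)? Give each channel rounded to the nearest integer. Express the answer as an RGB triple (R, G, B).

(212, 228, 218)

With 5 swatches and endpoints inclusive, swatch 4 sits at t = (4 − 1)/(5 − 1) = 3/4 ≈ 0.75.
R = 120 + 0.75 × (243 − 120) = 212.25 → 212
G = 224 + 0.75 × (229 − 224) = 227.75 → 228
B = 180 + 0.75 × (231 − 180) = 218.25 → 218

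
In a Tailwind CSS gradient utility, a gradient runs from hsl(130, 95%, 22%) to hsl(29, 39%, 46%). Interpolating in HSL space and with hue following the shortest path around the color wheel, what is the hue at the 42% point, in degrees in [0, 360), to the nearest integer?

Hue arc: Δh = 29 − 130 = -101° (|Δh| ≤ 180, already the shorter path).
H = 130 + 0.42 × (-101) = 87.58 → 88°

88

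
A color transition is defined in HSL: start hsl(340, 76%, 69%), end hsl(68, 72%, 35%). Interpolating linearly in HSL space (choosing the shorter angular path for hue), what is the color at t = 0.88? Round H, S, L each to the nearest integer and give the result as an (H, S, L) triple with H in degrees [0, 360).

(57, 72, 39)

Hue: 68 − 340 = -272°, but |-272| > 180 so the shorter arc goes the other way: Δh = -272 + 360 = 88°.
H = 340 + 0.88 × (88) = 417.44 → 417 → 417 mod 360 = 57°
S = 76 + 0.88 × (72 − 76) = 72.48 → 72%
L = 69 + 0.88 × (35 − 69) = 39.08 → 39%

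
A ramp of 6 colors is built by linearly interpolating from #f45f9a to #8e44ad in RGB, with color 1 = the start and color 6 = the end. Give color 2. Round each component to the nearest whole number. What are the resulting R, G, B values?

(224, 90, 158)

With 6 swatches and endpoints inclusive, swatch 2 sits at t = (2 − 1)/(6 − 1) = 1/5 ≈ 0.2.
#f45f9a → (244, 95, 154); #8e44ad → (142, 68, 173).
R = 244 + 0.2 × (142 − 244) = 223.6 → 224
G = 95 + 0.2 × (68 − 95) = 89.6 → 90
B = 154 + 0.2 × (173 − 154) = 157.8 → 158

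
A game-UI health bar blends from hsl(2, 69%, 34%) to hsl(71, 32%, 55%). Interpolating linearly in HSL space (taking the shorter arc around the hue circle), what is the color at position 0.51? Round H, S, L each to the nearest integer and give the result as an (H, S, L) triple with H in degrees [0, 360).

(37, 50, 45)

Hue arc: Δh = 71 − 2 = 69° (|Δh| ≤ 180, already the shorter path).
H = 2 + 0.51 × (69) = 37.19 → 37°
S = 69 + 0.51 × (32 − 69) = 50.13 → 50%
L = 34 + 0.51 × (55 − 34) = 44.71 → 45%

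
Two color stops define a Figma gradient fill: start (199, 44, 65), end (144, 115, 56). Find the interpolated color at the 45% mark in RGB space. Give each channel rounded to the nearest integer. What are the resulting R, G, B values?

(174, 76, 61)

45% corresponds to t = 0.45.
R = 199 + 0.45 × (144 − 199) = 199 + 0.45 × -55 = 174.25 → 174
G = 44 + 0.45 × (115 − 44) = 44 + 0.45 × 71 = 75.95 → 76
B = 65 + 0.45 × (56 − 65) = 65 + 0.45 × -9 = 60.95 → 61
So the blended color is (174, 76, 61), about #ae4c3d.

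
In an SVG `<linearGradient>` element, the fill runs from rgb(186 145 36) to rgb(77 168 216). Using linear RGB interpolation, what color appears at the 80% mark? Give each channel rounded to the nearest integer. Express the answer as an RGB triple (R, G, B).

80% corresponds to t = 0.8.
R = 186 + 0.8 × (77 − 186) = 186 + 0.8 × -109 = 98.8 → 99
G = 145 + 0.8 × (168 − 145) = 145 + 0.8 × 23 = 163.4 → 163
B = 36 + 0.8 × (216 − 36) = 36 + 0.8 × 180 = 180 → 180

(99, 163, 180)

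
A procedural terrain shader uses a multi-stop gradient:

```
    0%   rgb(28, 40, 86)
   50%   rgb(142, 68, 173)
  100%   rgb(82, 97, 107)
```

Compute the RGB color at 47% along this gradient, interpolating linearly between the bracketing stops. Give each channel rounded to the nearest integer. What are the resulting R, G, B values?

47% lies between the 0% and 50% stops, so the local fraction is t = (47 − 0)/(50 − 0) = 47/50 ≈ 0.94.
R = 28 + 0.94 × (142 − 28) = 135.16 → 135
G = 40 + 0.94 × (68 − 40) = 66.32 → 66
B = 86 + 0.94 × (173 − 86) = 167.78 → 168

(135, 66, 168)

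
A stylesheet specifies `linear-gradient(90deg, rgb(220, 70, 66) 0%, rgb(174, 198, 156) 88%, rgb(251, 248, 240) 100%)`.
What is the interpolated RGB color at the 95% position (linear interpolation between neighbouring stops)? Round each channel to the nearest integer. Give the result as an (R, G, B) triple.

(219, 227, 205)

95% lies between the 88% and 100% stops, so the local fraction is t = (95 − 88)/(100 − 88) = 7/12 ≈ 0.5833.
R = 174 + 0.5833 × (251 − 174) = 218.914 → 219
G = 198 + 0.5833 × (248 − 198) = 227.165 → 227
B = 156 + 0.5833 × (240 − 156) = 204.997 → 205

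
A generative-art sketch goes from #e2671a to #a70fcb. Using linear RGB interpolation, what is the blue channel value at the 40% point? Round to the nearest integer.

97

B₁ = 26 (from #e2671a), B₂ = 203 (from #a70fcb).
B = 26 + 0.4 × (203 − 26) = 96.8 → 97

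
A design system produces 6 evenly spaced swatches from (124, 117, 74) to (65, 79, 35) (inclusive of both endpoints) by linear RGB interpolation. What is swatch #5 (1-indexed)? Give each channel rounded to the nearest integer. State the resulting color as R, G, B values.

With 6 swatches and endpoints inclusive, swatch 5 sits at t = (5 − 1)/(6 − 1) = 4/5 ≈ 0.8.
R = 124 + 0.8 × (65 − 124) = 76.8 → 77
G = 117 + 0.8 × (79 − 117) = 86.6 → 87
B = 74 + 0.8 × (35 − 74) = 42.8 → 43

(77, 87, 43)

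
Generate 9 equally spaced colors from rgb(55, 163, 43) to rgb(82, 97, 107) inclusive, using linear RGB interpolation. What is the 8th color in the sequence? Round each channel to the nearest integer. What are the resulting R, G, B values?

(79, 105, 99)

With 9 swatches and endpoints inclusive, swatch 8 sits at t = (8 − 1)/(9 − 1) = 7/8 ≈ 0.875.
R = 55 + 0.875 × (82 − 55) = 78.625 → 79
G = 163 + 0.875 × (97 − 163) = 105.25 → 105
B = 43 + 0.875 × (107 − 43) = 99 → 99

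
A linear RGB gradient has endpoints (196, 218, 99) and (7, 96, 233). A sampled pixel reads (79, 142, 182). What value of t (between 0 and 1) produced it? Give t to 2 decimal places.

0.62

Invert the lerp on the R channel (largest span, 189): t = (79 − 196) / (7 − 196) = -117/-189 = 0.61905.
Check on G: (142 − 218)/(96 − 218) = 0.623 ✓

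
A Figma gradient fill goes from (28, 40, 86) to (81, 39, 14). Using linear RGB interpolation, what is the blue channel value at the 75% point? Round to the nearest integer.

B = 86 + 0.75 × (14 − 86) = 32 → 32

32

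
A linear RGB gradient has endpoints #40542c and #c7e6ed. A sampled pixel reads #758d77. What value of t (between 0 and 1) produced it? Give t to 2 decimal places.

0.39

Invert the lerp on the B channel (largest span, 193): t = (119 − 44) / (237 − 44) = 75/193 = 0.3886.
Check on R: (117 − 64)/(199 − 64) = 0.3926 ✓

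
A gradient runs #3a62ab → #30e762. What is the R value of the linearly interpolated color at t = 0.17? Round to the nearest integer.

R₁ = 58 (from #3a62ab), R₂ = 48 (from #30e762).
R = 58 + 0.17 × (48 − 58) = 56.3 → 56

56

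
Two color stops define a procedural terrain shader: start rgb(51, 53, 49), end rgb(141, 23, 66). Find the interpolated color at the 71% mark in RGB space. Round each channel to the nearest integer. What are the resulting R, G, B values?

(115, 32, 61)

71% corresponds to t = 0.71.
R = 51 + 0.71 × (141 − 51) = 51 + 0.71 × 90 = 114.9 → 115
G = 53 + 0.71 × (23 − 53) = 53 + 0.71 × -30 = 31.7 → 32
B = 49 + 0.71 × (66 − 49) = 49 + 0.71 × 17 = 61.07 → 61
So the blended color is (115, 32, 61), about #73203d.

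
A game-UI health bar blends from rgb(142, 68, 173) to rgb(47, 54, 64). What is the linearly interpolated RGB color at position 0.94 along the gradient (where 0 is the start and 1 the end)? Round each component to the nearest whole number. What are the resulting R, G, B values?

(53, 55, 71)

R = 142 + 0.94 × (47 − 142) = 142 + 0.94 × -95 = 52.7 → 53
G = 68 + 0.94 × (54 − 68) = 68 + 0.94 × -14 = 54.84 → 55
B = 173 + 0.94 × (64 − 173) = 173 + 0.94 × -109 = 70.54 → 71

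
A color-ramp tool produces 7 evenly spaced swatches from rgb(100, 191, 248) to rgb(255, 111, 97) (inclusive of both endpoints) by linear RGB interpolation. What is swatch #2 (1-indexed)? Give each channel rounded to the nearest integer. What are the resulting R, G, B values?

(126, 178, 223)

With 7 swatches and endpoints inclusive, swatch 2 sits at t = (2 − 1)/(7 − 1) = 1/6 ≈ 0.1667.
R = 100 + 0.1667 × (255 − 100) = 125.838 → 126
G = 191 + 0.1667 × (111 − 191) = 177.664 → 178
B = 248 + 0.1667 × (97 − 248) = 222.828 → 223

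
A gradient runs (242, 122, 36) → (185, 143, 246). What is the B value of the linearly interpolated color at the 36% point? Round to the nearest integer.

112

B = 36 + 0.36 × (246 − 36) = 111.6 → 112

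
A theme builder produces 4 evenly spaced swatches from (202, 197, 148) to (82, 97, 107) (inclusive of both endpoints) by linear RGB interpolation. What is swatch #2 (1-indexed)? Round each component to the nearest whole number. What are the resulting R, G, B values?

With 4 swatches and endpoints inclusive, swatch 2 sits at t = (2 − 1)/(4 − 1) = 1/3 ≈ 0.3333.
R = 202 + 0.3333 × (82 − 202) = 162.004 → 162
G = 197 + 0.3333 × (97 − 197) = 163.67 → 164
B = 148 + 0.3333 × (107 − 148) = 134.335 → 134

(162, 164, 134)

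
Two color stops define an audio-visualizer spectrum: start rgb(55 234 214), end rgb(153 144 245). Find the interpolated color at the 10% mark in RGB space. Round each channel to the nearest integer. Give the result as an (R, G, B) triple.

(65, 225, 217)

10% corresponds to t = 0.1.
R = 55 + 0.1 × (153 − 55) = 55 + 0.1 × 98 = 64.8 → 65
G = 234 + 0.1 × (144 − 234) = 234 + 0.1 × -90 = 225 → 225
B = 214 + 0.1 × (245 − 214) = 214 + 0.1 × 31 = 217.1 → 217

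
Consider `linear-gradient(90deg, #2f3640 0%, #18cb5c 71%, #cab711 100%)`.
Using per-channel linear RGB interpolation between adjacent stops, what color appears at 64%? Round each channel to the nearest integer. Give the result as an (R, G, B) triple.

64% lies between the 0% and 71% stops, so the local fraction is t = (64 − 0)/(71 − 0) = 64/71 ≈ 0.9014.
#2f3640 → (47, 54, 64); #18cb5c → (24, 203, 92).
R = 47 + 0.9014 × (24 − 47) = 26.268 → 26
G = 54 + 0.9014 × (203 − 54) = 188.309 → 188
B = 64 + 0.9014 × (92 − 64) = 89.239 → 89

(26, 188, 89)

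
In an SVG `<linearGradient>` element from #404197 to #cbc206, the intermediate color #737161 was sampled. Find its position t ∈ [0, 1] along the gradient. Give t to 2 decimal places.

Invert the lerp on the B channel (largest span, 145): t = (97 − 151) / (6 − 151) = -54/-145 = 0.37241.
Check on R: (115 − 64)/(203 − 64) = 0.3669 ✓

0.37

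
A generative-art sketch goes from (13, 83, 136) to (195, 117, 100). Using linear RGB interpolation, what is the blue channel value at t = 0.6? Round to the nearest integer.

114

B = 136 + 0.6 × (100 − 136) = 114.4 → 114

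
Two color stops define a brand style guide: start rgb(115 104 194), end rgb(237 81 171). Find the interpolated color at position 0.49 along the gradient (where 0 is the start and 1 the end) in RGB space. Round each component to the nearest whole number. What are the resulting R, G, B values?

R = 115 + 0.49 × (237 − 115) = 115 + 0.49 × 122 = 174.78 → 175
G = 104 + 0.49 × (81 − 104) = 104 + 0.49 × -23 = 92.73 → 93
B = 194 + 0.49 × (171 − 194) = 194 + 0.49 × -23 = 182.73 → 183

(175, 93, 183)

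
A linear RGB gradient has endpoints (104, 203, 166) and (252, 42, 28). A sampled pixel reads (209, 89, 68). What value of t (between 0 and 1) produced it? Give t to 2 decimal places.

0.71

Invert the lerp on the G channel (largest span, 161): t = (89 − 203) / (42 − 203) = -114/-161 = 0.70807.
Check on R: (209 − 104)/(252 − 104) = 0.7095 ✓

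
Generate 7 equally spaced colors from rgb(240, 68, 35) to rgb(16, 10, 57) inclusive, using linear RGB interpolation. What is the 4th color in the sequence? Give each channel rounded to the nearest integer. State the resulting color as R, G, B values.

With 7 swatches and endpoints inclusive, swatch 4 sits at t = (4 − 1)/(7 − 1) = 3/6 ≈ 0.5.
R = 240 + 0.5 × (16 − 240) = 128 → 128
G = 68 + 0.5 × (10 − 68) = 39 → 39
B = 35 + 0.5 × (57 − 35) = 46 → 46

(128, 39, 46)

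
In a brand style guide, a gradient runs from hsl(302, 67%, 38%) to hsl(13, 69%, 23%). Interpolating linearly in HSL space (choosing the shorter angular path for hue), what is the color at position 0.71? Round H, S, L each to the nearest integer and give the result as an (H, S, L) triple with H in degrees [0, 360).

(352, 68, 27)

Hue: 13 − 302 = -289°, but |-289| > 180 so the shorter arc goes the other way: Δh = -289 + 360 = 71°.
H = 302 + 0.71 × (71) = 352.41 → 352°
S = 67 + 0.71 × (69 − 67) = 68.42 → 68%
L = 38 + 0.71 × (23 − 38) = 27.35 → 27%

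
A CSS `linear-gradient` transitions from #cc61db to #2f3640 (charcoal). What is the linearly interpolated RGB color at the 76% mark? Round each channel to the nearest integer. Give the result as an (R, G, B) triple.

(85, 64, 101)

#cc61db → (204, 97, 219); #2f3640 → (47, 54, 64).
76% corresponds to t = 0.76.
R = 204 + 0.76 × (47 − 204) = 204 + 0.76 × -157 = 84.68 → 85
G = 97 + 0.76 × (54 − 97) = 97 + 0.76 × -43 = 64.32 → 64
B = 219 + 0.76 × (64 − 219) = 219 + 0.76 × -155 = 101.2 → 101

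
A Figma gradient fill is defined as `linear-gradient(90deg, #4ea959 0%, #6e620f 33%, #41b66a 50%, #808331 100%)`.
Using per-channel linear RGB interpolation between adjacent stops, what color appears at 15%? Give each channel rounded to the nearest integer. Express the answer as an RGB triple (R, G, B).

15% lies between the 0% and 33% stops, so the local fraction is t = (15 − 0)/(33 − 0) = 15/33 ≈ 0.4545.
#4ea959 → (78, 169, 89); #6e620f → (110, 98, 15).
R = 78 + 0.4545 × (110 − 78) = 92.544 → 93
G = 169 + 0.4545 × (98 − 169) = 136.731 → 137
B = 89 + 0.4545 × (15 − 89) = 55.367 → 55

(93, 137, 55)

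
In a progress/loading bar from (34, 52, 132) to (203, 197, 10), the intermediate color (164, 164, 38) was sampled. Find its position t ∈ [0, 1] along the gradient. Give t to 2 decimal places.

Invert the lerp on the R channel (largest span, 169): t = (164 − 34) / (203 − 34) = 130/169 = 0.76923.
Check on G: (164 − 52)/(197 − 52) = 0.7724 ✓

0.77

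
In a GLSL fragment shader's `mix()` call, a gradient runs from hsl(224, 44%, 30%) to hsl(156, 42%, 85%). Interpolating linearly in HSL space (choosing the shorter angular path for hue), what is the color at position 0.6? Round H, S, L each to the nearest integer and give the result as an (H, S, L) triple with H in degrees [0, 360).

(183, 43, 63)

Hue arc: Δh = 156 − 224 = -68° (|Δh| ≤ 180, already the shorter path).
H = 224 + 0.6 × (-68) = 183.2 → 183°
S = 44 + 0.6 × (42 − 44) = 42.8 → 43%
L = 30 + 0.6 × (85 − 30) = 63 → 63%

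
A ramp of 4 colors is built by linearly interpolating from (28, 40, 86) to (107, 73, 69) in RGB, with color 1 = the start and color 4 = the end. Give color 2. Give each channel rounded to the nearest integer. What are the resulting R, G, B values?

(54, 51, 80)

With 4 swatches and endpoints inclusive, swatch 2 sits at t = (2 − 1)/(4 − 1) = 1/3 ≈ 0.3333.
R = 28 + 0.3333 × (107 − 28) = 54.331 → 54
G = 40 + 0.3333 × (73 − 40) = 50.999 → 51
B = 86 + 0.3333 × (69 − 86) = 80.334 → 80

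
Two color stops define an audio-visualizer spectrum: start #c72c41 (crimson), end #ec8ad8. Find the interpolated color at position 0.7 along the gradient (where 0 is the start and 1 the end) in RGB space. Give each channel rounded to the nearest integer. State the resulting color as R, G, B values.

(225, 110, 171)

#c72c41 → (199, 44, 65); #ec8ad8 → (236, 138, 216).
R = 199 + 0.7 × (236 − 199) = 199 + 0.7 × 37 = 224.9 → 225
G = 44 + 0.7 × (138 − 44) = 44 + 0.7 × 94 = 109.8 → 110
B = 65 + 0.7 × (216 − 65) = 65 + 0.7 × 151 = 170.7 → 171
So the blended color is (225, 110, 171), about #e16eab.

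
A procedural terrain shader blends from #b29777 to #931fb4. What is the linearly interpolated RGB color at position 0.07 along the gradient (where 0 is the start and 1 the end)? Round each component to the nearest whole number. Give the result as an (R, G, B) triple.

(176, 143, 123)

#b29777 → (178, 151, 119); #931fb4 → (147, 31, 180).
R = 178 + 0.07 × (147 − 178) = 178 + 0.07 × -31 = 175.83 → 176
G = 151 + 0.07 × (31 − 151) = 151 + 0.07 × -120 = 142.6 → 143
B = 119 + 0.07 × (180 − 119) = 119 + 0.07 × 61 = 123.27 → 123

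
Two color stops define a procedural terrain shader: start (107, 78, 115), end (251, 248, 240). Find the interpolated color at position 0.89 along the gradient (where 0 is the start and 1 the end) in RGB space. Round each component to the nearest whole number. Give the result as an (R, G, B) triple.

(235, 229, 226)

R = 107 + 0.89 × (251 − 107) = 107 + 0.89 × 144 = 235.16 → 235
G = 78 + 0.89 × (248 − 78) = 78 + 0.89 × 170 = 229.3 → 229
B = 115 + 0.89 × (240 − 115) = 115 + 0.89 × 125 = 226.25 → 226
So the blended color is (235, 229, 226), about #ebe5e2.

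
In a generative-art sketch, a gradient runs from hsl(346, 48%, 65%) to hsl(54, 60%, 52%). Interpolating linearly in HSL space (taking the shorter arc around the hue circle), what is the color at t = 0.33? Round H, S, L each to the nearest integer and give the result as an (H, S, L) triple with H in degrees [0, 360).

Hue: 54 − 346 = -292°, but |-292| > 180 so the shorter arc goes the other way: Δh = -292 + 360 = 68°.
H = 346 + 0.33 × (68) = 368.44 → 368 → 368 mod 360 = 8°
S = 48 + 0.33 × (60 − 48) = 51.96 → 52%
L = 65 + 0.33 × (52 − 65) = 60.71 → 61%

(8, 52, 61)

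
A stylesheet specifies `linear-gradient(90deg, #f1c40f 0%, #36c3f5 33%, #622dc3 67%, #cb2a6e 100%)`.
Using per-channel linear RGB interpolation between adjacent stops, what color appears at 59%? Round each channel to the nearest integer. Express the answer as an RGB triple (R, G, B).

59% lies between the 33% and 67% stops, so the local fraction is t = (59 − 33)/(67 − 33) = 26/34 ≈ 0.7647.
#36c3f5 → (54, 195, 245); #622dc3 → (98, 45, 195).
R = 54 + 0.7647 × (98 − 54) = 87.647 → 88
G = 195 + 0.7647 × (45 − 195) = 80.295 → 80
B = 245 + 0.7647 × (195 − 245) = 206.765 → 207

(88, 80, 207)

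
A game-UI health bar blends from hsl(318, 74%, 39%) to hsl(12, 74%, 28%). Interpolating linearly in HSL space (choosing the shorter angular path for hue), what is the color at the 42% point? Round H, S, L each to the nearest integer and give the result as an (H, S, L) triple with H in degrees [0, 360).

Hue: 12 − 318 = -306°, but |-306| > 180 so the shorter arc goes the other way: Δh = -306 + 360 = 54°.
H = 318 + 0.42 × (54) = 340.68 → 341°
S = 74 + 0.42 × (74 − 74) = 74 → 74%
L = 39 + 0.42 × (28 − 39) = 34.38 → 34%

(341, 74, 34)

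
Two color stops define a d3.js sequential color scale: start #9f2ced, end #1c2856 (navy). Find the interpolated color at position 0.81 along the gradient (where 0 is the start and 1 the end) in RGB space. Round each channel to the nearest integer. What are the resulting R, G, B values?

#9f2ced → (159, 44, 237); #1c2856 → (28, 40, 86).
R = 159 + 0.81 × (28 − 159) = 159 + 0.81 × -131 = 52.89 → 53
G = 44 + 0.81 × (40 − 44) = 44 + 0.81 × -4 = 40.76 → 41
B = 237 + 0.81 × (86 − 237) = 237 + 0.81 × -151 = 114.69 → 115

(53, 41, 115)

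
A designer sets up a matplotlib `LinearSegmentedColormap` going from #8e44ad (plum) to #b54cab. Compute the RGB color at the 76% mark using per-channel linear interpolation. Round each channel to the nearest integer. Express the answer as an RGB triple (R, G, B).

#8e44ad → (142, 68, 173); #b54cab → (181, 76, 171).
76% corresponds to t = 0.76.
R = 142 + 0.76 × (181 − 142) = 142 + 0.76 × 39 = 171.64 → 172
G = 68 + 0.76 × (76 − 68) = 68 + 0.76 × 8 = 74.08 → 74
B = 173 + 0.76 × (171 − 173) = 173 + 0.76 × -2 = 171.48 → 171

(172, 74, 171)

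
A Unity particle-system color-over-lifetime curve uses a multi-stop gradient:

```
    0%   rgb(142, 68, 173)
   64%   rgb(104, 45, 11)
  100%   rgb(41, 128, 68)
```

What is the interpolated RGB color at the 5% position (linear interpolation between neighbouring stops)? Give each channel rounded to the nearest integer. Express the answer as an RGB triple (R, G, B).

5% lies between the 0% and 64% stops, so the local fraction is t = (5 − 0)/(64 − 0) = 5/64 ≈ 0.0781.
R = 142 + 0.0781 × (104 − 142) = 139.032 → 139
G = 68 + 0.0781 × (45 − 68) = 66.204 → 66
B = 173 + 0.0781 × (11 − 173) = 160.348 → 160

(139, 66, 160)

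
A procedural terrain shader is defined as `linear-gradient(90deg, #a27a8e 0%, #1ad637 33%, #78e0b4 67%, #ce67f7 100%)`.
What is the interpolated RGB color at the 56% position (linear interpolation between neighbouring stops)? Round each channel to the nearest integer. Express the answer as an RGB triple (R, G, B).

(90, 221, 140)

56% lies between the 33% and 67% stops, so the local fraction is t = (56 − 33)/(67 − 33) = 23/34 ≈ 0.6765.
#1ad637 → (26, 214, 55); #78e0b4 → (120, 224, 180).
R = 26 + 0.6765 × (120 − 26) = 89.591 → 90
G = 214 + 0.6765 × (224 − 214) = 220.765 → 221
B = 55 + 0.6765 × (180 − 55) = 139.562 → 140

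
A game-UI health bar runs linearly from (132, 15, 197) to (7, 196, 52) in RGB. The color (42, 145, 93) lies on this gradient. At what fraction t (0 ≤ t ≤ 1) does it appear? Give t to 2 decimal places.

Invert the lerp on the G channel (largest span, 181): t = (145 − 15) / (196 − 15) = 130/181 = 0.71823.
Check on R: (42 − 132)/(7 − 132) = 0.72 ✓

0.72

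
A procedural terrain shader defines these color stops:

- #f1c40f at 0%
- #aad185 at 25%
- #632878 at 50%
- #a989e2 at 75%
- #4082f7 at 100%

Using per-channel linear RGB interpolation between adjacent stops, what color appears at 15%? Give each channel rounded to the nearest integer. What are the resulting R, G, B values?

15% lies between the 0% and 25% stops, so the local fraction is t = (15 − 0)/(25 − 0) = 15/25 ≈ 0.6.
#f1c40f → (241, 196, 15); #aad185 → (170, 209, 133).
R = 241 + 0.6 × (170 − 241) = 198.4 → 198
G = 196 + 0.6 × (209 − 196) = 203.8 → 204
B = 15 + 0.6 × (133 − 15) = 85.8 → 86

(198, 204, 86)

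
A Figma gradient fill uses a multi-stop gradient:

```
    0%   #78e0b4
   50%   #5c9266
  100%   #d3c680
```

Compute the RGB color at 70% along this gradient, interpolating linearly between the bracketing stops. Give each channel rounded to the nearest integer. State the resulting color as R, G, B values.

(140, 167, 112)

70% lies between the 50% and 100% stops, so the local fraction is t = (70 − 50)/(100 − 50) = 20/50 ≈ 0.4.
#5c9266 → (92, 146, 102); #d3c680 → (211, 198, 128).
R = 92 + 0.4 × (211 − 92) = 139.6 → 140
G = 146 + 0.4 × (198 − 146) = 166.8 → 167
B = 102 + 0.4 × (128 − 102) = 112.4 → 112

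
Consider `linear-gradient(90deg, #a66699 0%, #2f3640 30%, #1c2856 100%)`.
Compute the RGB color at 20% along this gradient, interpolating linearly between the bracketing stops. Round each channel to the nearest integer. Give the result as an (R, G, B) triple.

20% lies between the 0% and 30% stops, so the local fraction is t = (20 − 0)/(30 − 0) = 20/30 ≈ 0.6667.
#a66699 → (166, 102, 153); #2f3640 → (47, 54, 64).
R = 166 + 0.6667 × (47 − 166) = 86.663 → 87
G = 102 + 0.6667 × (54 − 102) = 69.998 → 70
B = 153 + 0.6667 × (64 − 153) = 93.664 → 94

(87, 70, 94)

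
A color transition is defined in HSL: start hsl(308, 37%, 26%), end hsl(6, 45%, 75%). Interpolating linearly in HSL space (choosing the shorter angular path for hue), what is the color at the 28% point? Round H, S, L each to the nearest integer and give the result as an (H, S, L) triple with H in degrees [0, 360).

Hue: 6 − 308 = -302°, but |-302| > 180 so the shorter arc goes the other way: Δh = -302 + 360 = 58°.
H = 308 + 0.28 × (58) = 324.24 → 324°
S = 37 + 0.28 × (45 − 37) = 39.24 → 39%
L = 26 + 0.28 × (75 − 26) = 39.72 → 40%

(324, 39, 40)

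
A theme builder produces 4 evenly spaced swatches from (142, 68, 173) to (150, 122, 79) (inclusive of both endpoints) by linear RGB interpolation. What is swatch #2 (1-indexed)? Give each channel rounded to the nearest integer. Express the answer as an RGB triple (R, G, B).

(145, 86, 142)

With 4 swatches and endpoints inclusive, swatch 2 sits at t = (2 − 1)/(4 − 1) = 1/3 ≈ 0.3333.
R = 142 + 0.3333 × (150 − 142) = 144.666 → 145
G = 68 + 0.3333 × (122 − 68) = 85.998 → 86
B = 173 + 0.3333 × (79 − 173) = 141.67 → 142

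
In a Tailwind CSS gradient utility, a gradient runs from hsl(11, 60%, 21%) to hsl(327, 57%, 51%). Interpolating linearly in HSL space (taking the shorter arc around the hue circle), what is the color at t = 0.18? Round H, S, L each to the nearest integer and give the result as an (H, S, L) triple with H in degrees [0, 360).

Hue: 327 − 11 = 316°, but |316| > 180 so the shorter arc goes the other way: Δh = 316 − 360 = -44°.
H = 11 + 0.18 × (-44) = 3.08 → 3°
S = 60 + 0.18 × (57 − 60) = 59.46 → 59%
L = 21 + 0.18 × (51 − 21) = 26.4 → 26%

(3, 59, 26)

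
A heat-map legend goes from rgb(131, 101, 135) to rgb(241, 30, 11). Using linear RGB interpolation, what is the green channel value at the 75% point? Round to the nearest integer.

G = 101 + 0.75 × (30 − 101) = 47.75 → 48

48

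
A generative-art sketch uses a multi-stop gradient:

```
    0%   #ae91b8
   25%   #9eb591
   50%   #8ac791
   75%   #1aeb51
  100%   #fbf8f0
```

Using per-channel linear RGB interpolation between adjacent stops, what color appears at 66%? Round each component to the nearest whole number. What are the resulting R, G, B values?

66% lies between the 50% and 75% stops, so the local fraction is t = (66 − 50)/(75 − 50) = 16/25 ≈ 0.64.
#8ac791 → (138, 199, 145); #1aeb51 → (26, 235, 81).
R = 138 + 0.64 × (26 − 138) = 66.32 → 66
G = 199 + 0.64 × (235 − 199) = 222.04 → 222
B = 145 + 0.64 × (81 − 145) = 104.04 → 104

(66, 222, 104)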